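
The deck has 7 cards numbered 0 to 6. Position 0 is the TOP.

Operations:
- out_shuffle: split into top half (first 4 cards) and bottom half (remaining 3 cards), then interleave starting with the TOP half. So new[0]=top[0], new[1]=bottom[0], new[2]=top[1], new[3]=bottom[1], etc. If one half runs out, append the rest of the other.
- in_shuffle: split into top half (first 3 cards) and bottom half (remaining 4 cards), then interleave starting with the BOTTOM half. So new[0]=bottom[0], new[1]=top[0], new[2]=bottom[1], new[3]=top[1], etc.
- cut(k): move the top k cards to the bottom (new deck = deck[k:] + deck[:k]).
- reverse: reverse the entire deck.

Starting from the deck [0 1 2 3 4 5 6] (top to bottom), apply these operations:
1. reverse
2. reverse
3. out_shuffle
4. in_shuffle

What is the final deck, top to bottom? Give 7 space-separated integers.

After op 1 (reverse): [6 5 4 3 2 1 0]
After op 2 (reverse): [0 1 2 3 4 5 6]
After op 3 (out_shuffle): [0 4 1 5 2 6 3]
After op 4 (in_shuffle): [5 0 2 4 6 1 3]

Answer: 5 0 2 4 6 1 3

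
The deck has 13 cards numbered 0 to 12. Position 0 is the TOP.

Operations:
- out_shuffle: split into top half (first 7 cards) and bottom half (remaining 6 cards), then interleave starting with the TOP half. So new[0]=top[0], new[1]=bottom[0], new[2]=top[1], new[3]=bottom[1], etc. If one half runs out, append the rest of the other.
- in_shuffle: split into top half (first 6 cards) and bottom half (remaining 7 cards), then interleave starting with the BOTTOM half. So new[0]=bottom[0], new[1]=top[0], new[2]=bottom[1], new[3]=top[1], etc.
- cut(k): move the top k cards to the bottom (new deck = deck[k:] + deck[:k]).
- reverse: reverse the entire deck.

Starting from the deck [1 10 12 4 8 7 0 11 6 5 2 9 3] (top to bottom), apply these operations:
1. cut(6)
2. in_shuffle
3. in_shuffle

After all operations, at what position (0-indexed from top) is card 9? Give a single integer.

After op 1 (cut(6)): [0 11 6 5 2 9 3 1 10 12 4 8 7]
After op 2 (in_shuffle): [3 0 1 11 10 6 12 5 4 2 8 9 7]
After op 3 (in_shuffle): [12 3 5 0 4 1 2 11 8 10 9 6 7]
Card 9 is at position 10.

Answer: 10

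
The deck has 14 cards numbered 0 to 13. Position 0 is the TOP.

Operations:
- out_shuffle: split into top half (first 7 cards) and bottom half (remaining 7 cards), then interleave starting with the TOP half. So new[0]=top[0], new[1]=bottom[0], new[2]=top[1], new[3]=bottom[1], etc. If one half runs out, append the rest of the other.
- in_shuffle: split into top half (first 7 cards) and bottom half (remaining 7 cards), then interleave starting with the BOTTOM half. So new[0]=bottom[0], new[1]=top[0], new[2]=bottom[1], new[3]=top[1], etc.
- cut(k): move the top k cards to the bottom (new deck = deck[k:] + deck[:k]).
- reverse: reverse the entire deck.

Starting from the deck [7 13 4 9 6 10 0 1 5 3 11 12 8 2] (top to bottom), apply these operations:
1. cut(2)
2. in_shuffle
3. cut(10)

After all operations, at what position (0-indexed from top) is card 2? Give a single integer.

After op 1 (cut(2)): [4 9 6 10 0 1 5 3 11 12 8 2 7 13]
After op 2 (in_shuffle): [3 4 11 9 12 6 8 10 2 0 7 1 13 5]
After op 3 (cut(10)): [7 1 13 5 3 4 11 9 12 6 8 10 2 0]
Card 2 is at position 12.

Answer: 12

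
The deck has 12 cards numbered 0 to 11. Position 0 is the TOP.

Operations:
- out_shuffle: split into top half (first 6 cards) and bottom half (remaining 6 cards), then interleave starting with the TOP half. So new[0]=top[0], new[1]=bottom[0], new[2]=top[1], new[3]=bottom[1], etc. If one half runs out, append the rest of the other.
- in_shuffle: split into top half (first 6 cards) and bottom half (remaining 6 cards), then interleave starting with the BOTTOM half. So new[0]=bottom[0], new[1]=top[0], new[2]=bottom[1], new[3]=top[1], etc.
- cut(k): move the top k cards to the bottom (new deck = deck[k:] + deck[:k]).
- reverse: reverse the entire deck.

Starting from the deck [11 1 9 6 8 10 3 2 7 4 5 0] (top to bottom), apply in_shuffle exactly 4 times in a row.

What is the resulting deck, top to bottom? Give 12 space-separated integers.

After op 1 (in_shuffle): [3 11 2 1 7 9 4 6 5 8 0 10]
After op 2 (in_shuffle): [4 3 6 11 5 2 8 1 0 7 10 9]
After op 3 (in_shuffle): [8 4 1 3 0 6 7 11 10 5 9 2]
After op 4 (in_shuffle): [7 8 11 4 10 1 5 3 9 0 2 6]

Answer: 7 8 11 4 10 1 5 3 9 0 2 6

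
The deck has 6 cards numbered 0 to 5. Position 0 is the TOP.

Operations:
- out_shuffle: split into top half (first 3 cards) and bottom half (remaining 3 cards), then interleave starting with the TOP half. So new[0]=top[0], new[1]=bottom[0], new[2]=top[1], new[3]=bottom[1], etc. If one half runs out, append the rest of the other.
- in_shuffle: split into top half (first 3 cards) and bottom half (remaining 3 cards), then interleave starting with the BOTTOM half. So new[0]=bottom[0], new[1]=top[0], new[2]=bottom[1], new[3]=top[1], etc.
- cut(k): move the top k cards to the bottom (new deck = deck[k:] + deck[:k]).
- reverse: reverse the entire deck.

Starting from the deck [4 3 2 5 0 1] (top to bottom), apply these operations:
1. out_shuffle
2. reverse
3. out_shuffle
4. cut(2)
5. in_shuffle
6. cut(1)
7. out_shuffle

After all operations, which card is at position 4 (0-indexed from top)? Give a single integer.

Answer: 5

Derivation:
After op 1 (out_shuffle): [4 5 3 0 2 1]
After op 2 (reverse): [1 2 0 3 5 4]
After op 3 (out_shuffle): [1 3 2 5 0 4]
After op 4 (cut(2)): [2 5 0 4 1 3]
After op 5 (in_shuffle): [4 2 1 5 3 0]
After op 6 (cut(1)): [2 1 5 3 0 4]
After op 7 (out_shuffle): [2 3 1 0 5 4]
Position 4: card 5.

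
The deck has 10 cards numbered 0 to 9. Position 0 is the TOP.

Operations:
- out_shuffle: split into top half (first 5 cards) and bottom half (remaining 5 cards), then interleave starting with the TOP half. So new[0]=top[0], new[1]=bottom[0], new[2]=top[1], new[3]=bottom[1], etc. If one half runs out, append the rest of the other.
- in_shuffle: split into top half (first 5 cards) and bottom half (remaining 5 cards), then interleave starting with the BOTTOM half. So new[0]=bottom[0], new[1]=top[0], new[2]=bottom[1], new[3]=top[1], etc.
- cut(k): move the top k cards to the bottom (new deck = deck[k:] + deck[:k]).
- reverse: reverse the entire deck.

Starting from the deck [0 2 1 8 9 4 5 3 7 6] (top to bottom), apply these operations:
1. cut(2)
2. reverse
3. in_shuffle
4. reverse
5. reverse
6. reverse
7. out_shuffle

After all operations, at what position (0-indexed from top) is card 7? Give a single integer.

After op 1 (cut(2)): [1 8 9 4 5 3 7 6 0 2]
After op 2 (reverse): [2 0 6 7 3 5 4 9 8 1]
After op 3 (in_shuffle): [5 2 4 0 9 6 8 7 1 3]
After op 4 (reverse): [3 1 7 8 6 9 0 4 2 5]
After op 5 (reverse): [5 2 4 0 9 6 8 7 1 3]
After op 6 (reverse): [3 1 7 8 6 9 0 4 2 5]
After op 7 (out_shuffle): [3 9 1 0 7 4 8 2 6 5]
Card 7 is at position 4.

Answer: 4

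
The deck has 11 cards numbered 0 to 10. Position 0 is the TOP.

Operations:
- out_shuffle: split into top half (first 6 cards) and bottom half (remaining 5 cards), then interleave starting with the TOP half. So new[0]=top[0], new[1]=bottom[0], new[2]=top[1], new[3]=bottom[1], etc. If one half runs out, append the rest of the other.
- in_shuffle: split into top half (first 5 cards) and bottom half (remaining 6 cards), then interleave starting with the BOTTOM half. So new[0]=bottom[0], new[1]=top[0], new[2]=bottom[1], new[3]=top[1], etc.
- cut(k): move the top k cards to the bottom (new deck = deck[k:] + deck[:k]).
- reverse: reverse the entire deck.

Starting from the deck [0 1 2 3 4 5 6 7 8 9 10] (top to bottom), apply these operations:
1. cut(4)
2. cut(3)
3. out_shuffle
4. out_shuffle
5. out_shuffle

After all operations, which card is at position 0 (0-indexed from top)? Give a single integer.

Answer: 7

Derivation:
After op 1 (cut(4)): [4 5 6 7 8 9 10 0 1 2 3]
After op 2 (cut(3)): [7 8 9 10 0 1 2 3 4 5 6]
After op 3 (out_shuffle): [7 2 8 3 9 4 10 5 0 6 1]
After op 4 (out_shuffle): [7 10 2 5 8 0 3 6 9 1 4]
After op 5 (out_shuffle): [7 3 10 6 2 9 5 1 8 4 0]
Position 0: card 7.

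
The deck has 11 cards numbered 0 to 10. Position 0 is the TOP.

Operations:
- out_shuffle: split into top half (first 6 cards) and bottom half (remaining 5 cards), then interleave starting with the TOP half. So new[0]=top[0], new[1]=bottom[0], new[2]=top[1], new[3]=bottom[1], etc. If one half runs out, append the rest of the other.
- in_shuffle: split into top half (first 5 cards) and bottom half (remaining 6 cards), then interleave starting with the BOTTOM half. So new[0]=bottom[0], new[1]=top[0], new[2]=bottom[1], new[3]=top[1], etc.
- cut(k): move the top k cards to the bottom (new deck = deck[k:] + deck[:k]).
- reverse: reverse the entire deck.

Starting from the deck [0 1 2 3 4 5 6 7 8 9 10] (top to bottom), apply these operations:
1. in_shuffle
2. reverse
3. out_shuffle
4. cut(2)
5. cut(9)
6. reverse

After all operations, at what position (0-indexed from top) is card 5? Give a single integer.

After op 1 (in_shuffle): [5 0 6 1 7 2 8 3 9 4 10]
After op 2 (reverse): [10 4 9 3 8 2 7 1 6 0 5]
After op 3 (out_shuffle): [10 7 4 1 9 6 3 0 8 5 2]
After op 4 (cut(2)): [4 1 9 6 3 0 8 5 2 10 7]
After op 5 (cut(9)): [10 7 4 1 9 6 3 0 8 5 2]
After op 6 (reverse): [2 5 8 0 3 6 9 1 4 7 10]
Card 5 is at position 1.

Answer: 1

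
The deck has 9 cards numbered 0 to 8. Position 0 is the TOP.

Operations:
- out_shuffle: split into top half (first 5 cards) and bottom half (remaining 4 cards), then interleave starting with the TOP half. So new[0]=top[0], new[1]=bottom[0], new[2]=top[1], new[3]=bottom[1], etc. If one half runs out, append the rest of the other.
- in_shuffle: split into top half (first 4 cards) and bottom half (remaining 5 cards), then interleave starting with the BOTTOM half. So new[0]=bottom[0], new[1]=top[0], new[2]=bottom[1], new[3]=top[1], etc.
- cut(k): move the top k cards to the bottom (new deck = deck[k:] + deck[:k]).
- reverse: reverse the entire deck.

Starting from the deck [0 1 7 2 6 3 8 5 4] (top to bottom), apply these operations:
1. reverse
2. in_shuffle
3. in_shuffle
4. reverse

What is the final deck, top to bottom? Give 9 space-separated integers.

After op 1 (reverse): [4 5 8 3 6 2 7 1 0]
After op 2 (in_shuffle): [6 4 2 5 7 8 1 3 0]
After op 3 (in_shuffle): [7 6 8 4 1 2 3 5 0]
After op 4 (reverse): [0 5 3 2 1 4 8 6 7]

Answer: 0 5 3 2 1 4 8 6 7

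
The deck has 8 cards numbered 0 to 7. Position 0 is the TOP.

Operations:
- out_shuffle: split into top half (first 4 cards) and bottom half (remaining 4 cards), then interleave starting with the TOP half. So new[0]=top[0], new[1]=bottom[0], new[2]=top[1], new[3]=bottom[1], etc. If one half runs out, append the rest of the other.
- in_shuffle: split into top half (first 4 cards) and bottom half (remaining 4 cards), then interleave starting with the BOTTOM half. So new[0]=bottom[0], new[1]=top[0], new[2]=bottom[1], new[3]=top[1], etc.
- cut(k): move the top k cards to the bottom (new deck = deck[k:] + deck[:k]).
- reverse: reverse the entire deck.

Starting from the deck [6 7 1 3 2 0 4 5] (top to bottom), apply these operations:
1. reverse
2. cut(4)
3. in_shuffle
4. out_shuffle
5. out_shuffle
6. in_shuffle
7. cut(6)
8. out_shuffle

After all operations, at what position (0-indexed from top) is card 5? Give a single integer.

Answer: 6

Derivation:
After op 1 (reverse): [5 4 0 2 3 1 7 6]
After op 2 (cut(4)): [3 1 7 6 5 4 0 2]
After op 3 (in_shuffle): [5 3 4 1 0 7 2 6]
After op 4 (out_shuffle): [5 0 3 7 4 2 1 6]
After op 5 (out_shuffle): [5 4 0 2 3 1 7 6]
After op 6 (in_shuffle): [3 5 1 4 7 0 6 2]
After op 7 (cut(6)): [6 2 3 5 1 4 7 0]
After op 8 (out_shuffle): [6 1 2 4 3 7 5 0]
Card 5 is at position 6.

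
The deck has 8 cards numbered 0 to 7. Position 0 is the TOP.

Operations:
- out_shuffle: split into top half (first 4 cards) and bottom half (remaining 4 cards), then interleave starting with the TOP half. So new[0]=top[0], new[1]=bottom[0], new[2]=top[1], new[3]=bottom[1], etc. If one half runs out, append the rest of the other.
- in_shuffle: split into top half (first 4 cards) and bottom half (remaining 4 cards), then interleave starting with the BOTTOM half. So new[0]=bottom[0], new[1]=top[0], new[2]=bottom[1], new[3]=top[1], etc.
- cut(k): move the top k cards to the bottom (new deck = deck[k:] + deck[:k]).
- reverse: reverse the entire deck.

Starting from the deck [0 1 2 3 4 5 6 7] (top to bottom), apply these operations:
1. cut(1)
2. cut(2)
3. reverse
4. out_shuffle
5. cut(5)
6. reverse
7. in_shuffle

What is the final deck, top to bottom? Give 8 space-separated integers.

After op 1 (cut(1)): [1 2 3 4 5 6 7 0]
After op 2 (cut(2)): [3 4 5 6 7 0 1 2]
After op 3 (reverse): [2 1 0 7 6 5 4 3]
After op 4 (out_shuffle): [2 6 1 5 0 4 7 3]
After op 5 (cut(5)): [4 7 3 2 6 1 5 0]
After op 6 (reverse): [0 5 1 6 2 3 7 4]
After op 7 (in_shuffle): [2 0 3 5 7 1 4 6]

Answer: 2 0 3 5 7 1 4 6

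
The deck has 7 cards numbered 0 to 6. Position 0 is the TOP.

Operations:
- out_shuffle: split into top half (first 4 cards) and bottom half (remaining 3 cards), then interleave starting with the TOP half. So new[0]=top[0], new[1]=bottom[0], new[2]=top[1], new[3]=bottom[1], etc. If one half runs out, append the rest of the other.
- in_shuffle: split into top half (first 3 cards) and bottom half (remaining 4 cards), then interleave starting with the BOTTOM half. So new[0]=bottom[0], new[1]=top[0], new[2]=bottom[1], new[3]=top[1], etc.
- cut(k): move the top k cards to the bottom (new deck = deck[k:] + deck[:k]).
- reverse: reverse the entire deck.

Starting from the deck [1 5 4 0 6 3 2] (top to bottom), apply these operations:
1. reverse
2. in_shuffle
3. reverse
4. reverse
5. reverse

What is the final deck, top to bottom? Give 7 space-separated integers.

Answer: 1 6 5 3 4 2 0

Derivation:
After op 1 (reverse): [2 3 6 0 4 5 1]
After op 2 (in_shuffle): [0 2 4 3 5 6 1]
After op 3 (reverse): [1 6 5 3 4 2 0]
After op 4 (reverse): [0 2 4 3 5 6 1]
After op 5 (reverse): [1 6 5 3 4 2 0]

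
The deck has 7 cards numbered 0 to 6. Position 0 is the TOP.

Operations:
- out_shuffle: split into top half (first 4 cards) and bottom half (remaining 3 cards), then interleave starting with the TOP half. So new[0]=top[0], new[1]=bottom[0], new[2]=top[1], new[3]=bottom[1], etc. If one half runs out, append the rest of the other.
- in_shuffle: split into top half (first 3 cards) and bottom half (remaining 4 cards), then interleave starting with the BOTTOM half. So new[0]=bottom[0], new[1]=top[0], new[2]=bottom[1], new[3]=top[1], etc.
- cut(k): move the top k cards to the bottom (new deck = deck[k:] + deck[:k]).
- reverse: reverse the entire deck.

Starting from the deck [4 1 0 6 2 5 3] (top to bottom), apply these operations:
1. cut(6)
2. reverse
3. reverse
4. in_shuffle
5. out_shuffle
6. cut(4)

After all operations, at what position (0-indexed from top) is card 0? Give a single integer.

Answer: 3

Derivation:
After op 1 (cut(6)): [3 4 1 0 6 2 5]
After op 2 (reverse): [5 2 6 0 1 4 3]
After op 3 (reverse): [3 4 1 0 6 2 5]
After op 4 (in_shuffle): [0 3 6 4 2 1 5]
After op 5 (out_shuffle): [0 2 3 1 6 5 4]
After op 6 (cut(4)): [6 5 4 0 2 3 1]
Card 0 is at position 3.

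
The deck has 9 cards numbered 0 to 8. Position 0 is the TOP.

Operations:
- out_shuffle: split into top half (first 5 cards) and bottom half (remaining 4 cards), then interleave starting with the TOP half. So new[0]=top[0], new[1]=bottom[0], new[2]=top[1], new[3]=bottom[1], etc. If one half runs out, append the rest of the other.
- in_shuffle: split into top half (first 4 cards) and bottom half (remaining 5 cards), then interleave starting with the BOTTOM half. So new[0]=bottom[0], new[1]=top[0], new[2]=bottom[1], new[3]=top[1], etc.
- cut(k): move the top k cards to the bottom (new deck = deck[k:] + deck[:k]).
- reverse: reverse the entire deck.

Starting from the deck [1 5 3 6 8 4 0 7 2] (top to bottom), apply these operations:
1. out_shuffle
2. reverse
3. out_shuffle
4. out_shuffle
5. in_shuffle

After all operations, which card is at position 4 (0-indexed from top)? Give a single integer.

Answer: 5

Derivation:
After op 1 (out_shuffle): [1 4 5 0 3 7 6 2 8]
After op 2 (reverse): [8 2 6 7 3 0 5 4 1]
After op 3 (out_shuffle): [8 0 2 5 6 4 7 1 3]
After op 4 (out_shuffle): [8 4 0 7 2 1 5 3 6]
After op 5 (in_shuffle): [2 8 1 4 5 0 3 7 6]
Position 4: card 5.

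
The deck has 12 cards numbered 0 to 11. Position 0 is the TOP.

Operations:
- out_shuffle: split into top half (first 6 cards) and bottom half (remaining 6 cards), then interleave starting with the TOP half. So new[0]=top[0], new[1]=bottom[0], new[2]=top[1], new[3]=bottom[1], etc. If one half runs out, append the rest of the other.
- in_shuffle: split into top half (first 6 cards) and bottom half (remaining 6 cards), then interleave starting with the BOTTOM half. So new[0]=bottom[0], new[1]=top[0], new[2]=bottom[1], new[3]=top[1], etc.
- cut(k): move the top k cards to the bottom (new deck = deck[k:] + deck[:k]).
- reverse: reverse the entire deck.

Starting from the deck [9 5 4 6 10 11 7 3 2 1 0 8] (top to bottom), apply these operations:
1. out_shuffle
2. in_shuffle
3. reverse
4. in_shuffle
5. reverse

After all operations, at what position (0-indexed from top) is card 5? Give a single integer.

Answer: 11

Derivation:
After op 1 (out_shuffle): [9 7 5 3 4 2 6 1 10 0 11 8]
After op 2 (in_shuffle): [6 9 1 7 10 5 0 3 11 4 8 2]
After op 3 (reverse): [2 8 4 11 3 0 5 10 7 1 9 6]
After op 4 (in_shuffle): [5 2 10 8 7 4 1 11 9 3 6 0]
After op 5 (reverse): [0 6 3 9 11 1 4 7 8 10 2 5]
Card 5 is at position 11.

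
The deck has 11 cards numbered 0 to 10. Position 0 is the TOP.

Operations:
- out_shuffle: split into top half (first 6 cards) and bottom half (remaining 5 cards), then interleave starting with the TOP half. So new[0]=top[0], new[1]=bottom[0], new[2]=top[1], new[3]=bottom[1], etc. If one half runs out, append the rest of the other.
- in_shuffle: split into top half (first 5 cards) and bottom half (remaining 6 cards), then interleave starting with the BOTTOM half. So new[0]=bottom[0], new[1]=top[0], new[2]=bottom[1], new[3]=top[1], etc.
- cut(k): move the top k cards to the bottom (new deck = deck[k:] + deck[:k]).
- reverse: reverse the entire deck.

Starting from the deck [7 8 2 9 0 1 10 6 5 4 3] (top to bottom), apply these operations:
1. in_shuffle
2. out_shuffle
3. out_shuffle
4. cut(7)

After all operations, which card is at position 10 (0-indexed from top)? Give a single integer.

Answer: 9

Derivation:
After op 1 (in_shuffle): [1 7 10 8 6 2 5 9 4 0 3]
After op 2 (out_shuffle): [1 5 7 9 10 4 8 0 6 3 2]
After op 3 (out_shuffle): [1 8 5 0 7 6 9 3 10 2 4]
After op 4 (cut(7)): [3 10 2 4 1 8 5 0 7 6 9]
Position 10: card 9.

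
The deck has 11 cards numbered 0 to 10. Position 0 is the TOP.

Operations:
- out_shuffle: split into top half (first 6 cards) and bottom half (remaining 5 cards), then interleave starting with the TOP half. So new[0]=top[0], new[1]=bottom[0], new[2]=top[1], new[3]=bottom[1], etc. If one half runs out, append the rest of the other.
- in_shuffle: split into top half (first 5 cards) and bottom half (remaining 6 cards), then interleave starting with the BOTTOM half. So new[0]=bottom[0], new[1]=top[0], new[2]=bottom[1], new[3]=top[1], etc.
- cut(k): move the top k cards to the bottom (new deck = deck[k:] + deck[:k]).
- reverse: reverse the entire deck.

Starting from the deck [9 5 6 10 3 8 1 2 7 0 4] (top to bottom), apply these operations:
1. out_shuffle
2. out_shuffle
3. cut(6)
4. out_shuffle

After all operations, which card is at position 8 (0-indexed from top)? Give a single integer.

Answer: 7

Derivation:
After op 1 (out_shuffle): [9 1 5 2 6 7 10 0 3 4 8]
After op 2 (out_shuffle): [9 10 1 0 5 3 2 4 6 8 7]
After op 3 (cut(6)): [2 4 6 8 7 9 10 1 0 5 3]
After op 4 (out_shuffle): [2 10 4 1 6 0 8 5 7 3 9]
Position 8: card 7.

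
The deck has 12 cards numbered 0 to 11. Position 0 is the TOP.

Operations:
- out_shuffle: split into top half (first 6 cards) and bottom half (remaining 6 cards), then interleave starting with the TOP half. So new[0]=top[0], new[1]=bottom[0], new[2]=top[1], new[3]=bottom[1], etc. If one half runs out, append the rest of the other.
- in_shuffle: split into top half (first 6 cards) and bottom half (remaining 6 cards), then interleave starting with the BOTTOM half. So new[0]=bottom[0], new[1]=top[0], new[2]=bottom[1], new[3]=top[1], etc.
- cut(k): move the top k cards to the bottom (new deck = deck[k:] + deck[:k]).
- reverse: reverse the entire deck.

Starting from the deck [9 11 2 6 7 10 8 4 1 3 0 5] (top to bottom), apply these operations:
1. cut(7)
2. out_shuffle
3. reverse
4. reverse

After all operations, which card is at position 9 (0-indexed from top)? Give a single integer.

After op 1 (cut(7)): [4 1 3 0 5 9 11 2 6 7 10 8]
After op 2 (out_shuffle): [4 11 1 2 3 6 0 7 5 10 9 8]
After op 3 (reverse): [8 9 10 5 7 0 6 3 2 1 11 4]
After op 4 (reverse): [4 11 1 2 3 6 0 7 5 10 9 8]
Position 9: card 10.

Answer: 10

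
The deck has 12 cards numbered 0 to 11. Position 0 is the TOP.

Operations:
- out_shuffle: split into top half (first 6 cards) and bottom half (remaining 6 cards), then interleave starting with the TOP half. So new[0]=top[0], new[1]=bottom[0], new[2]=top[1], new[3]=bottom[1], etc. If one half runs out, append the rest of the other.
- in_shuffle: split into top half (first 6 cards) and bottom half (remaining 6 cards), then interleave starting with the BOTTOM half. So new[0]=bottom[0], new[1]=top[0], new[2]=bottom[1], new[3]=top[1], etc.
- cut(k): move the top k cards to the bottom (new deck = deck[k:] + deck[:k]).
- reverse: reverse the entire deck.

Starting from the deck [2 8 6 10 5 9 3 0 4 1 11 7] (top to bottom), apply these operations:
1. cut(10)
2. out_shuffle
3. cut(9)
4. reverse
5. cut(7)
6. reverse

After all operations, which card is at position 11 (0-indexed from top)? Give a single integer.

Answer: 5

Derivation:
After op 1 (cut(10)): [11 7 2 8 6 10 5 9 3 0 4 1]
After op 2 (out_shuffle): [11 5 7 9 2 3 8 0 6 4 10 1]
After op 3 (cut(9)): [4 10 1 11 5 7 9 2 3 8 0 6]
After op 4 (reverse): [6 0 8 3 2 9 7 5 11 1 10 4]
After op 5 (cut(7)): [5 11 1 10 4 6 0 8 3 2 9 7]
After op 6 (reverse): [7 9 2 3 8 0 6 4 10 1 11 5]
Position 11: card 5.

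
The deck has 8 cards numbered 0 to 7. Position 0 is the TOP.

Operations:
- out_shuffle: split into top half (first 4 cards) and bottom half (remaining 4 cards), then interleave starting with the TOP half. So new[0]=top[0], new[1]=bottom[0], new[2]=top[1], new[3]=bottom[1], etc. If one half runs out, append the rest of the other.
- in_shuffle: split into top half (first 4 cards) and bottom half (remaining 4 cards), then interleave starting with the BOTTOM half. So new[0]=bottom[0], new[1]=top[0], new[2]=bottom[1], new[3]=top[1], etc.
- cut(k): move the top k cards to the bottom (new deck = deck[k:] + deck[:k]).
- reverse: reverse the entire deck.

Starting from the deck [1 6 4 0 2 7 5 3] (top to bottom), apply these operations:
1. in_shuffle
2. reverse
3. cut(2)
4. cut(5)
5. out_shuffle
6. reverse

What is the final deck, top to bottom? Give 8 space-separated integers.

After op 1 (in_shuffle): [2 1 7 6 5 4 3 0]
After op 2 (reverse): [0 3 4 5 6 7 1 2]
After op 3 (cut(2)): [4 5 6 7 1 2 0 3]
After op 4 (cut(5)): [2 0 3 4 5 6 7 1]
After op 5 (out_shuffle): [2 5 0 6 3 7 4 1]
After op 6 (reverse): [1 4 7 3 6 0 5 2]

Answer: 1 4 7 3 6 0 5 2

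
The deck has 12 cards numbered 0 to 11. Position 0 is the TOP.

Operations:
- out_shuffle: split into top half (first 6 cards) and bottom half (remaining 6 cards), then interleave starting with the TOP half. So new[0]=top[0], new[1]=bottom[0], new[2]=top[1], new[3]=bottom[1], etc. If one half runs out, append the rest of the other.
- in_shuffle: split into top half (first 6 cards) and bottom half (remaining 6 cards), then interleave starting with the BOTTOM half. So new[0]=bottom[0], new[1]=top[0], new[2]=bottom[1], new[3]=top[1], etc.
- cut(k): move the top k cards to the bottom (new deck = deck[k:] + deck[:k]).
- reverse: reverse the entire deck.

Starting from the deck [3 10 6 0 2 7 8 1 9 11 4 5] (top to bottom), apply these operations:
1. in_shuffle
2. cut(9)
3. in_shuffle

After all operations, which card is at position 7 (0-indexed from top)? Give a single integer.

Answer: 8

Derivation:
After op 1 (in_shuffle): [8 3 1 10 9 6 11 0 4 2 5 7]
After op 2 (cut(9)): [2 5 7 8 3 1 10 9 6 11 0 4]
After op 3 (in_shuffle): [10 2 9 5 6 7 11 8 0 3 4 1]
Position 7: card 8.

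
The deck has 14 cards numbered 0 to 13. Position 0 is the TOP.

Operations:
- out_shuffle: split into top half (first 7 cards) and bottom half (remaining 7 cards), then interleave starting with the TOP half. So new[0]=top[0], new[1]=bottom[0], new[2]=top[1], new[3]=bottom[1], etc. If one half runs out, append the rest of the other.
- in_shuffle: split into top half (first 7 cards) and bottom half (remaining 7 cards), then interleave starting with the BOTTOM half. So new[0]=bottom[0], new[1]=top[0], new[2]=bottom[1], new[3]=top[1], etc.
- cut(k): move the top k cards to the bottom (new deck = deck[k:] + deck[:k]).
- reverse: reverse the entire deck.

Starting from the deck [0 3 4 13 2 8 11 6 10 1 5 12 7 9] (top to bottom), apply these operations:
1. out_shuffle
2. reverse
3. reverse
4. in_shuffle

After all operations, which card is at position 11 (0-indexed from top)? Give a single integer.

Answer: 1

Derivation:
After op 1 (out_shuffle): [0 6 3 10 4 1 13 5 2 12 8 7 11 9]
After op 2 (reverse): [9 11 7 8 12 2 5 13 1 4 10 3 6 0]
After op 3 (reverse): [0 6 3 10 4 1 13 5 2 12 8 7 11 9]
After op 4 (in_shuffle): [5 0 2 6 12 3 8 10 7 4 11 1 9 13]
Position 11: card 1.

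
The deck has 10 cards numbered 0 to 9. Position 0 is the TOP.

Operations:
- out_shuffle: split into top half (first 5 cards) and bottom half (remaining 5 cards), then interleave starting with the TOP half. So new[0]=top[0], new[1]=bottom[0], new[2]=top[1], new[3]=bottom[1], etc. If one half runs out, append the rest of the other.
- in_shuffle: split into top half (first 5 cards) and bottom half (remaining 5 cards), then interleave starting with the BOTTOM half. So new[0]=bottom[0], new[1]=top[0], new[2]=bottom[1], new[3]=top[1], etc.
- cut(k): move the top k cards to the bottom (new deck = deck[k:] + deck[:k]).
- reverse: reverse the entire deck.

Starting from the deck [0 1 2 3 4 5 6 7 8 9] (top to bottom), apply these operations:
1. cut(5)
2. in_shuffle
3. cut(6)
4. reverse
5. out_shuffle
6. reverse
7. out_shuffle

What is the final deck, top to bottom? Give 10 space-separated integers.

After op 1 (cut(5)): [5 6 7 8 9 0 1 2 3 4]
After op 2 (in_shuffle): [0 5 1 6 2 7 3 8 4 9]
After op 3 (cut(6)): [3 8 4 9 0 5 1 6 2 7]
After op 4 (reverse): [7 2 6 1 5 0 9 4 8 3]
After op 5 (out_shuffle): [7 0 2 9 6 4 1 8 5 3]
After op 6 (reverse): [3 5 8 1 4 6 9 2 0 7]
After op 7 (out_shuffle): [3 6 5 9 8 2 1 0 4 7]

Answer: 3 6 5 9 8 2 1 0 4 7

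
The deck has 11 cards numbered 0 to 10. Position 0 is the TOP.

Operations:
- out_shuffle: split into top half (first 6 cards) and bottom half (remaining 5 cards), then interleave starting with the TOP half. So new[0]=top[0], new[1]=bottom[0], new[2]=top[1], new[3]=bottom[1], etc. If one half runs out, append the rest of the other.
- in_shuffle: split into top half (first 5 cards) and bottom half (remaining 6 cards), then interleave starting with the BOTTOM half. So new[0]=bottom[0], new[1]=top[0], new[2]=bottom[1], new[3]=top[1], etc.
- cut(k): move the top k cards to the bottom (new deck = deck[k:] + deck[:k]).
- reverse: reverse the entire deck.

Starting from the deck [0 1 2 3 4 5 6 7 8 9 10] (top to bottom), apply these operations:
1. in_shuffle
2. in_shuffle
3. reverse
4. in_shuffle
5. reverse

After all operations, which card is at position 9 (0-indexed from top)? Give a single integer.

After op 1 (in_shuffle): [5 0 6 1 7 2 8 3 9 4 10]
After op 2 (in_shuffle): [2 5 8 0 3 6 9 1 4 7 10]
After op 3 (reverse): [10 7 4 1 9 6 3 0 8 5 2]
After op 4 (in_shuffle): [6 10 3 7 0 4 8 1 5 9 2]
After op 5 (reverse): [2 9 5 1 8 4 0 7 3 10 6]
Position 9: card 10.

Answer: 10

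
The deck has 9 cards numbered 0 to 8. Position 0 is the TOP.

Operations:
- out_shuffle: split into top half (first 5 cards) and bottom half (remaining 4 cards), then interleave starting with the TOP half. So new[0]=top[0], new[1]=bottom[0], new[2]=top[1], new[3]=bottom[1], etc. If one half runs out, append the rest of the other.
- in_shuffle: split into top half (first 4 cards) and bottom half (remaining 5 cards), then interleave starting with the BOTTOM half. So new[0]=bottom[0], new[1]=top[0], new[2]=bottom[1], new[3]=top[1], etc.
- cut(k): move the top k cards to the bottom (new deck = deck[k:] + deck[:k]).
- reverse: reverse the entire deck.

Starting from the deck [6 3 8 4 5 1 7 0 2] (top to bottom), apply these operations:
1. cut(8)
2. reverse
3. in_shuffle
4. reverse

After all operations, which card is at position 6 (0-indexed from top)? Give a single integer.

After op 1 (cut(8)): [2 6 3 8 4 5 1 7 0]
After op 2 (reverse): [0 7 1 5 4 8 3 6 2]
After op 3 (in_shuffle): [4 0 8 7 3 1 6 5 2]
After op 4 (reverse): [2 5 6 1 3 7 8 0 4]
Position 6: card 8.

Answer: 8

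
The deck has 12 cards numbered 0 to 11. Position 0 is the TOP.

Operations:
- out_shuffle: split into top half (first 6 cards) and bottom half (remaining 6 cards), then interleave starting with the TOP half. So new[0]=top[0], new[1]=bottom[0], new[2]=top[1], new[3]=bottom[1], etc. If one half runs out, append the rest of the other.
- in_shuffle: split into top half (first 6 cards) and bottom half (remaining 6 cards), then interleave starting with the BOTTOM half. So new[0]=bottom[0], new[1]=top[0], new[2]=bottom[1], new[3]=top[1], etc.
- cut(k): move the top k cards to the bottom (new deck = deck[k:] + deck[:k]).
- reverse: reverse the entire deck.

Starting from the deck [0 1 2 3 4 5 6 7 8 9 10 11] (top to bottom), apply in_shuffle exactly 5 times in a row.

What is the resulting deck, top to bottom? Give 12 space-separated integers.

Answer: 10 8 6 4 2 0 11 9 7 5 3 1

Derivation:
After op 1 (in_shuffle): [6 0 7 1 8 2 9 3 10 4 11 5]
After op 2 (in_shuffle): [9 6 3 0 10 7 4 1 11 8 5 2]
After op 3 (in_shuffle): [4 9 1 6 11 3 8 0 5 10 2 7]
After op 4 (in_shuffle): [8 4 0 9 5 1 10 6 2 11 7 3]
After op 5 (in_shuffle): [10 8 6 4 2 0 11 9 7 5 3 1]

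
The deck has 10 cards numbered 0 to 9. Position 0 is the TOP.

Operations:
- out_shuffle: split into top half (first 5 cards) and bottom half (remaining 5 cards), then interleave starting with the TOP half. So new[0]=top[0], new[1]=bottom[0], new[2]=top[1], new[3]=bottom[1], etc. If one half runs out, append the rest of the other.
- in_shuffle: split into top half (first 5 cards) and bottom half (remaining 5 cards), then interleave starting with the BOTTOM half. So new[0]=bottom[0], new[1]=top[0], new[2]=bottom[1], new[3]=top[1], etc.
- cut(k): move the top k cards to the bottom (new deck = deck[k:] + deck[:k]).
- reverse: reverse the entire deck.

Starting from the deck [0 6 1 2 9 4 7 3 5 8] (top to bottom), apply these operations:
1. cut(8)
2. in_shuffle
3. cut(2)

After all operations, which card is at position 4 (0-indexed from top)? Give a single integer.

After op 1 (cut(8)): [5 8 0 6 1 2 9 4 7 3]
After op 2 (in_shuffle): [2 5 9 8 4 0 7 6 3 1]
After op 3 (cut(2)): [9 8 4 0 7 6 3 1 2 5]
Position 4: card 7.

Answer: 7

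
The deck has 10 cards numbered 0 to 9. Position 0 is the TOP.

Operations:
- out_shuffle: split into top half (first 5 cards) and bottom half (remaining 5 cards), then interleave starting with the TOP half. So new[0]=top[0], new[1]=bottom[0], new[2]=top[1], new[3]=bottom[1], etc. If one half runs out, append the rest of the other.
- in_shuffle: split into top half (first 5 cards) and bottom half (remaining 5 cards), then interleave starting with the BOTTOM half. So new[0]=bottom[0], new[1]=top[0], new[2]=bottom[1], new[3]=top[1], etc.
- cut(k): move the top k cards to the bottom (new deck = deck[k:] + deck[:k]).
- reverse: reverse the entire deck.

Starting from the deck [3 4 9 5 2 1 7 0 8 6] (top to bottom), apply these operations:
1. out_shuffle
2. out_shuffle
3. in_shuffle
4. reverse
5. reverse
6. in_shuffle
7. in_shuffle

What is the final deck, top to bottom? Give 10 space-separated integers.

After op 1 (out_shuffle): [3 1 4 7 9 0 5 8 2 6]
After op 2 (out_shuffle): [3 0 1 5 4 8 7 2 9 6]
After op 3 (in_shuffle): [8 3 7 0 2 1 9 5 6 4]
After op 4 (reverse): [4 6 5 9 1 2 0 7 3 8]
After op 5 (reverse): [8 3 7 0 2 1 9 5 6 4]
After op 6 (in_shuffle): [1 8 9 3 5 7 6 0 4 2]
After op 7 (in_shuffle): [7 1 6 8 0 9 4 3 2 5]

Answer: 7 1 6 8 0 9 4 3 2 5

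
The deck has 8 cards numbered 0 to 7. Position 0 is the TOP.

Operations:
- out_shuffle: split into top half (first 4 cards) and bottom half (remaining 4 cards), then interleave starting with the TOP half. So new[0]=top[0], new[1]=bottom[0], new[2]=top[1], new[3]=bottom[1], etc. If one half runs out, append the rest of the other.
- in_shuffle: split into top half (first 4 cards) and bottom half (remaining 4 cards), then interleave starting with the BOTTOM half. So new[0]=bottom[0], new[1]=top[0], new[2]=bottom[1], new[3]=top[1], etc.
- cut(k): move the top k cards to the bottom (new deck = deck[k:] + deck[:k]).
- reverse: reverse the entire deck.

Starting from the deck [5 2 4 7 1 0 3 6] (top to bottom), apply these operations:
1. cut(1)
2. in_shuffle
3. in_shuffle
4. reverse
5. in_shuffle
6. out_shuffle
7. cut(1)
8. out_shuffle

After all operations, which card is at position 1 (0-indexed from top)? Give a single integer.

Answer: 6

Derivation:
After op 1 (cut(1)): [2 4 7 1 0 3 6 5]
After op 2 (in_shuffle): [0 2 3 4 6 7 5 1]
After op 3 (in_shuffle): [6 0 7 2 5 3 1 4]
After op 4 (reverse): [4 1 3 5 2 7 0 6]
After op 5 (in_shuffle): [2 4 7 1 0 3 6 5]
After op 6 (out_shuffle): [2 0 4 3 7 6 1 5]
After op 7 (cut(1)): [0 4 3 7 6 1 5 2]
After op 8 (out_shuffle): [0 6 4 1 3 5 7 2]
Position 1: card 6.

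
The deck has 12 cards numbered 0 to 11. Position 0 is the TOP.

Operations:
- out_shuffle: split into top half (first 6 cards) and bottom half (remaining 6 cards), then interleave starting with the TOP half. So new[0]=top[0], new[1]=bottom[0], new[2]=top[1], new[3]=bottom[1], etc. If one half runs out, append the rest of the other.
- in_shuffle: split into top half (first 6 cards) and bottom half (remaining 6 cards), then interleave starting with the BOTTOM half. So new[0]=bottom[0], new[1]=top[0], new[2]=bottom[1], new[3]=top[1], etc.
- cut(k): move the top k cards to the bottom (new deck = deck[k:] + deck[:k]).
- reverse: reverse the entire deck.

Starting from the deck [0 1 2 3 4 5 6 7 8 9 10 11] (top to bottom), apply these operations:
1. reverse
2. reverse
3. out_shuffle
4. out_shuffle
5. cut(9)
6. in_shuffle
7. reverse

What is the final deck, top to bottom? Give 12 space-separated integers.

Answer: 6 2 3 10 0 7 11 4 8 1 5 9

Derivation:
After op 1 (reverse): [11 10 9 8 7 6 5 4 3 2 1 0]
After op 2 (reverse): [0 1 2 3 4 5 6 7 8 9 10 11]
After op 3 (out_shuffle): [0 6 1 7 2 8 3 9 4 10 5 11]
After op 4 (out_shuffle): [0 3 6 9 1 4 7 10 2 5 8 11]
After op 5 (cut(9)): [5 8 11 0 3 6 9 1 4 7 10 2]
After op 6 (in_shuffle): [9 5 1 8 4 11 7 0 10 3 2 6]
After op 7 (reverse): [6 2 3 10 0 7 11 4 8 1 5 9]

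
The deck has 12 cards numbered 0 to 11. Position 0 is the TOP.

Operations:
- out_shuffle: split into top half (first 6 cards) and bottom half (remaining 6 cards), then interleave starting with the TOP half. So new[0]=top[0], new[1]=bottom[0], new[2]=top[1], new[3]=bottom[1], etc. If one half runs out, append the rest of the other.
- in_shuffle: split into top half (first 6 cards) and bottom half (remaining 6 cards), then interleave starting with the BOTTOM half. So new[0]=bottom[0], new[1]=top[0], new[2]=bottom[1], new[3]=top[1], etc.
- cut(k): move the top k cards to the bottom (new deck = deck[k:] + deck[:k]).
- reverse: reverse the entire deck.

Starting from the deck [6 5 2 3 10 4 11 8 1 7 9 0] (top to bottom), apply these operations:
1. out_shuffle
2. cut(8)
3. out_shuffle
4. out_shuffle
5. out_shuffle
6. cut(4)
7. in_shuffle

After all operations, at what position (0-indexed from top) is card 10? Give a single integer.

Answer: 4

Derivation:
After op 1 (out_shuffle): [6 11 5 8 2 1 3 7 10 9 4 0]
After op 2 (cut(8)): [10 9 4 0 6 11 5 8 2 1 3 7]
After op 3 (out_shuffle): [10 5 9 8 4 2 0 1 6 3 11 7]
After op 4 (out_shuffle): [10 0 5 1 9 6 8 3 4 11 2 7]
After op 5 (out_shuffle): [10 8 0 3 5 4 1 11 9 2 6 7]
After op 6 (cut(4)): [5 4 1 11 9 2 6 7 10 8 0 3]
After op 7 (in_shuffle): [6 5 7 4 10 1 8 11 0 9 3 2]
Card 10 is at position 4.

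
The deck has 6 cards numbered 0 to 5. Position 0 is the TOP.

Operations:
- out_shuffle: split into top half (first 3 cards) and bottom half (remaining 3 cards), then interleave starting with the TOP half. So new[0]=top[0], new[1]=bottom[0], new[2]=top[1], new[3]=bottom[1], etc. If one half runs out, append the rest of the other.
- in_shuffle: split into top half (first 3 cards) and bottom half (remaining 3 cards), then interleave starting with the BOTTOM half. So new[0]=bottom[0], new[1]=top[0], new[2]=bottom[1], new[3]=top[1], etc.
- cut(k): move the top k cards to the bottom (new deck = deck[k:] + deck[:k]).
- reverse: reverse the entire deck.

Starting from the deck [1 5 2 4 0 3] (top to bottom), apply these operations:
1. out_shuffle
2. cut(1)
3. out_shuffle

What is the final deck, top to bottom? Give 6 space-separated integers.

After op 1 (out_shuffle): [1 4 5 0 2 3]
After op 2 (cut(1)): [4 5 0 2 3 1]
After op 3 (out_shuffle): [4 2 5 3 0 1]

Answer: 4 2 5 3 0 1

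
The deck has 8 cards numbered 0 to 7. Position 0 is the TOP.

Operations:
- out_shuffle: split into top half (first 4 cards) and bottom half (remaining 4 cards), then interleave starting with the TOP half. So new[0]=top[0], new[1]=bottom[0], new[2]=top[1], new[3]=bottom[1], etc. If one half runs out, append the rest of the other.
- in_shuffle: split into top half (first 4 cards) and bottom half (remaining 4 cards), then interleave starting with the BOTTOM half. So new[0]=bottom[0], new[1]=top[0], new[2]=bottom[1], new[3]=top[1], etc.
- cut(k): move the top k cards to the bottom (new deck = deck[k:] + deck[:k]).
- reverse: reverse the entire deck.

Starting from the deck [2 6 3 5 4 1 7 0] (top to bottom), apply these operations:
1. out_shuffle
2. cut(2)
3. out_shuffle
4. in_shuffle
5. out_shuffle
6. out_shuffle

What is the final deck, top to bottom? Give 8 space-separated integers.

Answer: 3 2 7 4 6 5 1 0

Derivation:
After op 1 (out_shuffle): [2 4 6 1 3 7 5 0]
After op 2 (cut(2)): [6 1 3 7 5 0 2 4]
After op 3 (out_shuffle): [6 5 1 0 3 2 7 4]
After op 4 (in_shuffle): [3 6 2 5 7 1 4 0]
After op 5 (out_shuffle): [3 7 6 1 2 4 5 0]
After op 6 (out_shuffle): [3 2 7 4 6 5 1 0]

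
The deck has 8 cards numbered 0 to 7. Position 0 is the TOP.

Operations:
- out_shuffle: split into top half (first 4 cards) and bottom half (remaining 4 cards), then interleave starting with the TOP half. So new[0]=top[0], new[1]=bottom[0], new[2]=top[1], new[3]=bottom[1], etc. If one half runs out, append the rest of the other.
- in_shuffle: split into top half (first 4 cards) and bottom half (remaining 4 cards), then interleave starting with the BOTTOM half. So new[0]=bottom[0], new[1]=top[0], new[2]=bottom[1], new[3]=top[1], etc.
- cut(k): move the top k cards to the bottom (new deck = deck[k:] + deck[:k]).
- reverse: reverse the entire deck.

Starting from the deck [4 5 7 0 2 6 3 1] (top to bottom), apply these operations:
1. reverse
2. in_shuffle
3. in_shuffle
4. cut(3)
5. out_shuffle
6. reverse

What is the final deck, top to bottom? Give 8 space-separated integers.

After op 1 (reverse): [1 3 6 2 0 7 5 4]
After op 2 (in_shuffle): [0 1 7 3 5 6 4 2]
After op 3 (in_shuffle): [5 0 6 1 4 7 2 3]
After op 4 (cut(3)): [1 4 7 2 3 5 0 6]
After op 5 (out_shuffle): [1 3 4 5 7 0 2 6]
After op 6 (reverse): [6 2 0 7 5 4 3 1]

Answer: 6 2 0 7 5 4 3 1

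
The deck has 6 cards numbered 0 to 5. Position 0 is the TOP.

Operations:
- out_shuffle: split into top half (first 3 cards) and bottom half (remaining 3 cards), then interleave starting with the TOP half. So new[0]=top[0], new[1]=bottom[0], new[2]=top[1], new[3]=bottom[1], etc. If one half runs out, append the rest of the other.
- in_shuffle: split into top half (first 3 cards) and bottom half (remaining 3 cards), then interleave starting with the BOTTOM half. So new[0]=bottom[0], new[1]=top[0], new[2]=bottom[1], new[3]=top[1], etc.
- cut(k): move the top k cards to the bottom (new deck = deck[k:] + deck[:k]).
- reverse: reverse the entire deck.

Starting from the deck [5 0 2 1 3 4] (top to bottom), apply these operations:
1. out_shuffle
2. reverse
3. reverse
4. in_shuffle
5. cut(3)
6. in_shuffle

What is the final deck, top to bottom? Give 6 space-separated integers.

Answer: 3 1 5 4 2 0

Derivation:
After op 1 (out_shuffle): [5 1 0 3 2 4]
After op 2 (reverse): [4 2 3 0 1 5]
After op 3 (reverse): [5 1 0 3 2 4]
After op 4 (in_shuffle): [3 5 2 1 4 0]
After op 5 (cut(3)): [1 4 0 3 5 2]
After op 6 (in_shuffle): [3 1 5 4 2 0]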